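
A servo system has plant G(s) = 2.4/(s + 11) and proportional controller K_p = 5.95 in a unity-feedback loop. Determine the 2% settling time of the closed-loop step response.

T_s ≈ 0.158 s

Closed-loop transfer function: T(s) = K_p·G(s)/(1 + K_p·G(s)) = 14.28/(s + 11 + 14.28) = 14.28/(s + 25.28).
Time constant τ = 1/25.28 = 0.03956 s, so the 2% settling time is about 4τ = 0.158 s.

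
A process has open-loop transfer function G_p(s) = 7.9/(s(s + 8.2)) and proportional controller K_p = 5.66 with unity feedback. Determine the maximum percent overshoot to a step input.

8.73%

The closed-loop denominator s² + 8.2s + 44.71 gives ω_n = √44.71 = 6.687 and ζ = 8.2/(2ω_n) = 0.6131.
%OS = 100·exp(−πζ/√(1−ζ²)) = 100·exp(−π·0.6131/√0.6241) = 8.73%.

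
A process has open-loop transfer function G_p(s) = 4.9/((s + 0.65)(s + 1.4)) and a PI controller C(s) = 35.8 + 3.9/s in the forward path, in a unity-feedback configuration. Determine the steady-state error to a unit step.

0

The open loop C(s)G_p(s) has a pole at the origin (type 1), so the static position error constant is infinite and e_ss = 1/(1+∞) = 0.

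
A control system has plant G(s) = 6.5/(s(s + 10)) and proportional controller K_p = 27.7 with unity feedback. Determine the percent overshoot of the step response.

28.3%

The closed-loop denominator s² + 10s + 180 gives ω_n = √180 = 13.42 and ζ = 10/(2ω_n) = 0.3726.
%OS = 100·exp(−πζ/√(1−ζ²)) = 100·exp(−π·0.3726/√0.8611) = 28.3%.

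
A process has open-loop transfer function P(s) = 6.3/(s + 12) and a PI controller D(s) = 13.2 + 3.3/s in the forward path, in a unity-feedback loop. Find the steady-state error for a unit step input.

0

The open loop D(s)P(s) has a pole at the origin (type 1), so the static position error constant is infinite and e_ss = 1/(1+∞) = 0.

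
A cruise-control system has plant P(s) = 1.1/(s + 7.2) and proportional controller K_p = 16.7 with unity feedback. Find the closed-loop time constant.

Closed-loop transfer function: T(s) = K_p·P(s)/(1 + K_p·P(s)) = 18.37/(s + 7.2 + 18.37) = 18.37/(s + 25.57).
Time constant τ = 1/25.57 = 0.0391 s.

τ = 0.0391 s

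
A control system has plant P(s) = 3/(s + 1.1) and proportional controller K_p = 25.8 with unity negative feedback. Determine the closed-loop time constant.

τ = 0.0127 s

Closed-loop transfer function: T(s) = K_p·P(s)/(1 + K_p·P(s)) = 77.4/(s + 1.1 + 77.4) = 77.4/(s + 78.5).
Time constant τ = 1/78.5 = 0.0127 s.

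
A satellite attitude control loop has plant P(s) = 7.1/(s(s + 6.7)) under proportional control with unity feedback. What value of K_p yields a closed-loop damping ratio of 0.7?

Closed-loop characteristic equation: s² + 6.7s + K_p·7.1 = 0.
So ω_n = √(7.1K_p) and 2ζω_n = 6.7, giving ζ = 6.7/(2√(7.1K_p)).
Setting ζ = 0.7: √(7.1K_p) = 6.7/(2·0.7) = 4.786, so K_p = 22.9/7.1 = 3.23.

K_p = 3.23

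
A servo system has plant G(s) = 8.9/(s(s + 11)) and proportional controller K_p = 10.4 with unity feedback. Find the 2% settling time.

From 1 + K_pG(s) = 0: s² + 11s + 92.56 = 0 ⇒ ω_n = 9.621, ζ = 0.5717.
2% settling time T_s ≈ 4/(ζω_n) = 4/5.5 = 0.727 s.

T_s ≈ 0.727 s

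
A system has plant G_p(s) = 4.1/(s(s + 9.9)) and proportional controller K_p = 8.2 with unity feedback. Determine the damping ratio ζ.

1 + K_p·G_p(s) = 0 gives s² + 9.9s + 33.62 = 0.
So ω_n² = 33.62 ⇒ ω_n = 5.798 rad/s, and ζ = 9.9/(2ω_n) = 0.854.

ζ = 0.854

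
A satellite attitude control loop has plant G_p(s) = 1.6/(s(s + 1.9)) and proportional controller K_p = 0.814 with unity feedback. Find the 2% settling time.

From 1 + K_pG_p(s) = 0: s² + 1.9s + 1.302 = 0 ⇒ ω_n = 1.141, ζ = 0.8324.
2% settling time T_s ≈ 4/(ζω_n) = 4/0.95 = 4.21 s.

T_s ≈ 4.21 s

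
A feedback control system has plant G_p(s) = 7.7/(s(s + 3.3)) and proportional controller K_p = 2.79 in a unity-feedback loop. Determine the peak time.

Closed-loop characteristic equation: s² + 3.3s + 21.48 = 0, so ω_n = 4.635 rad/s and ζ = 3.3/(2·4.635) = 0.356.
Damped frequency ω_d = ω_n√(1−ζ²) = 4.331 rad/s, so peak time T_p = π/ω_d = 0.725 s.

T_p = 0.725 s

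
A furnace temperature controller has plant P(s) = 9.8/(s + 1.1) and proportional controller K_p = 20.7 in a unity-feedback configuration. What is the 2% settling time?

T_s ≈ 0.0196 s

Closed-loop transfer function: T(s) = K_p·P(s)/(1 + K_p·P(s)) = 202.9/(s + 1.1 + 202.9) = 202.9/(s + 204).
Time constant τ = 1/204 = 0.004903 s, so the 2% settling time is about 4τ = 0.0196 s.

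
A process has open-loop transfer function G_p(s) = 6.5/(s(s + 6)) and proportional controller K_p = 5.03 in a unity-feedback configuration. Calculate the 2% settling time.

The closed-loop denominator s² + 6s + 32.7 gives ω_n = √32.7 = 5.718 and ζ = 6/(2ω_n) = 0.5247.
2% settling time T_s ≈ 4/(ζω_n) = 4/3 = 1.33 s.

T_s ≈ 1.33 s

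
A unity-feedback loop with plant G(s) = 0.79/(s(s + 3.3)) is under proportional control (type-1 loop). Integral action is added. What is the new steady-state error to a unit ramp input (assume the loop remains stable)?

0

The integrator raises the loop to type 2, so K_v → ∞ and e_ss to a ramp is zero.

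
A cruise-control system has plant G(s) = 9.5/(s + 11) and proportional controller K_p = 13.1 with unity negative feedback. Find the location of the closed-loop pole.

s = -135.4

Closed-loop transfer function: T(s) = K_p·G(s)/(1 + K_p·G(s)) = 124.5/(s + 11 + 124.5) = 124.5/(s + 135.4).
The closed-loop pole is at s = −135.4.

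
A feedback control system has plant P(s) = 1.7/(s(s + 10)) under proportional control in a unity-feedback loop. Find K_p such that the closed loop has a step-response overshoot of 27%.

From %OS = 100·exp(−πζ/√(1−ζ²)) = 27%, ζ = −ln(0.27)/√(π²+ln²(0.27)) = 0.3847.
Characteristic equation s² + 10s + 1.7K_p = 0 gives ζ = 10/(2√(1.7K_p)).
Setting ζ = 0.3847: √(1.7K_p) = 10/(2·0.3847) = 13, so K_p = 168.9/1.7 = 99.4.

K_p = 99.4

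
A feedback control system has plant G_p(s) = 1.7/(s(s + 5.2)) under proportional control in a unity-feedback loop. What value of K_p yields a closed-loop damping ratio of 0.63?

Closed-loop characteristic equation: s² + 5.2s + K_p·1.7 = 0.
So ω_n = √(1.7K_p) and 2ζω_n = 5.2, giving ζ = 5.2/(2√(1.7K_p)).
Setting ζ = 0.63: √(1.7K_p) = 5.2/(2·0.63) = 4.127, so K_p = 17.03/1.7 = 10.

K_p = 10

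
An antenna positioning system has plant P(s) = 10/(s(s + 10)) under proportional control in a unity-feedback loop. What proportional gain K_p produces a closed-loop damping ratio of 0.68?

Closed-loop characteristic equation: s² + 10s + K_p·10 = 0.
So ω_n = √(10K_p) and 2ζω_n = 10, giving ζ = 10/(2√(10K_p)).
Setting ζ = 0.68: √(10K_p) = 10/(2·0.68) = 7.353, so K_p = 54.07/10 = 5.41.

K_p = 5.41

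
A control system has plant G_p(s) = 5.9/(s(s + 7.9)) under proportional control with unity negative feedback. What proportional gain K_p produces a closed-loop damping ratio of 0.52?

Closed-loop characteristic equation: s² + 7.9s + K_p·5.9 = 0.
So ω_n = √(5.9K_p) and 2ζω_n = 7.9, giving ζ = 7.9/(2√(5.9K_p)).
Setting ζ = 0.52: √(5.9K_p) = 7.9/(2·0.52) = 7.596, so K_p = 57.7/5.9 = 9.78.

K_p = 9.78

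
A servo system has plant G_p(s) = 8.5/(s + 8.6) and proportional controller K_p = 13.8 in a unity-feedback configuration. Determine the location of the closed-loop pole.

s = -125.9

Closed-loop transfer function: T(s) = K_p·G_p(s)/(1 + K_p·G_p(s)) = 117.3/(s + 8.6 + 117.3) = 117.3/(s + 125.9).
The closed-loop pole is at s = −125.9.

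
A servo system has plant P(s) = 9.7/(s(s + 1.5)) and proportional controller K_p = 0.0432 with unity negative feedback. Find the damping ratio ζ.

With unity feedback the closed-loop characteristic equation is s² + 1.5s + 0.0432·9.7 = s² + 1.5s + 0.419 = 0.
So ω_n² = 0.419 ⇒ ω_n = 0.6473 rad/s, and ζ = 1.5/(2ω_n) = 1.16.

ζ = 1.16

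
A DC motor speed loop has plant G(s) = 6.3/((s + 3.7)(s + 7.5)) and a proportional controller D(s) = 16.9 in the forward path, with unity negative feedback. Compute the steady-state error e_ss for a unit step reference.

The loop is type 0. Static position error constant K_pos = D(0)·G(0) = 16.9·0.227 = 3.837.
Steady-state error to a unit step: e_ss = 1/(1+K_pos) = 1/4.837 = 0.207.

0.207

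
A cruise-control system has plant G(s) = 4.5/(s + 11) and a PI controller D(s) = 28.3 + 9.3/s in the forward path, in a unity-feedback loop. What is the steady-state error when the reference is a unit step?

0

The open loop D(s)G(s) has a pole at the origin (type 1), so the static position error constant is infinite and e_ss = 1/(1+∞) = 0.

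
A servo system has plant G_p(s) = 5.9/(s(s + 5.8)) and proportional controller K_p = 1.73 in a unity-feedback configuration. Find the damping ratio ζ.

ζ = 0.908

With unity feedback the closed-loop characteristic equation is s² + 5.8s + 1.73·5.9 = s² + 5.8s + 10.21 = 0.
So ω_n² = 10.21 ⇒ ω_n = 3.195 rad/s, and ζ = 5.8/(2ω_n) = 0.908.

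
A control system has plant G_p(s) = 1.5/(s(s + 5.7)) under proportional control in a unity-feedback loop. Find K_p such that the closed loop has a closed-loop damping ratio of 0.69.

K_p = 11.4

Closed-loop characteristic equation: s² + 5.7s + K_p·1.5 = 0.
So ω_n = √(1.5K_p) and 2ζω_n = 5.7, giving ζ = 5.7/(2√(1.5K_p)).
Setting ζ = 0.69: √(1.5K_p) = 5.7/(2·0.69) = 4.13, so K_p = 17.06/1.5 = 11.4.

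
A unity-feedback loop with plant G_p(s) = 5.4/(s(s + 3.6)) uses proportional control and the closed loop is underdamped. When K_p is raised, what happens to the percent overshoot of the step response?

increase

ζ = 3.6/(2√(5.4K_p)) decreases as K_p grows; lower damping means more overshoot.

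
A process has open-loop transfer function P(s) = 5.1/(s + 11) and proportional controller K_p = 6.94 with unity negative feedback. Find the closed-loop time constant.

τ = 0.0216 s

Closed-loop transfer function: T(s) = K_p·P(s)/(1 + K_p·P(s)) = 35.39/(s + 11 + 35.39) = 35.39/(s + 46.39).
Time constant τ = 1/46.39 = 0.0216 s.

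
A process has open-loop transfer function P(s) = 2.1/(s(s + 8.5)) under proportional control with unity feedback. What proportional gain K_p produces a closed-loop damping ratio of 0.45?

Closed-loop characteristic equation: s² + 8.5s + K_p·2.1 = 0.
So ω_n = √(2.1K_p) and 2ζω_n = 8.5, giving ζ = 8.5/(2√(2.1K_p)).
Setting ζ = 0.45: √(2.1K_p) = 8.5/(2·0.45) = 9.444, so K_p = 89.2/2.1 = 42.5.

K_p = 42.5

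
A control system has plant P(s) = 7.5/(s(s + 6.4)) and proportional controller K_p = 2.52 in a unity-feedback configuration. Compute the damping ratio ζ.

The closed-loop denominator is s(s+6.4) + 2.52·7.5 = s² + 6.4s + 18.9.
So ω_n² = 18.9 ⇒ ω_n = 4.347 rad/s, and ζ = 6.4/(2ω_n) = 0.736.

ζ = 0.736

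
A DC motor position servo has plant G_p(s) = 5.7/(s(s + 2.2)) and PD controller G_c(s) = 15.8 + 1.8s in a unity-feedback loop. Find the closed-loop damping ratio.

ζ = 0.656

Forward path: (15.8 + 1.8s)·5.7/(s(s+2.2)). The closed-loop characteristic equation is s² + (2.2 + 5.7·1.8)s + 5.7·15.8 = 0.
That is s² + 12.46s + 90.06 = 0, so ω_n = 9.49 rad/s and ζ = 12.46/(2·9.49) = 0.6565.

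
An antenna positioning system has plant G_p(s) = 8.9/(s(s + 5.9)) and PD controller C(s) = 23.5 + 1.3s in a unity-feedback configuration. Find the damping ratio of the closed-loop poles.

ζ = 0.604

Forward path: (23.5 + 1.3s)·8.9/(s(s+5.9)). The closed-loop characteristic equation is s² + (5.9 + 8.9·1.3)s + 8.9·23.5 = 0.
That is s² + 17.47s + 209.2 = 0, so ω_n = 14.46 rad/s and ζ = 17.47/(2·14.46) = 0.604.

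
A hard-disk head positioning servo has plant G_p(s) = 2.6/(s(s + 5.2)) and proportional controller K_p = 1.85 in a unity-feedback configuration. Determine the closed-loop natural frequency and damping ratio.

The closed-loop denominator is s(s+5.2) + 1.85·2.6 = s² + 5.2s + 4.81.
So ω_n² = 4.81 ⇒ ω_n = 2.193 rad/s, and ζ = 5.2/(2ω_n) = 1.19.

ω_n = 2.19 rad/s, ζ = 1.19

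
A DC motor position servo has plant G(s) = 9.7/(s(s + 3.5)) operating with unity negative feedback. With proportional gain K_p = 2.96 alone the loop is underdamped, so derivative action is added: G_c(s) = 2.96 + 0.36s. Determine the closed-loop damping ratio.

ζ = 0.652

Forward path: (2.96 + 0.36s)·9.7/(s(s+3.5)). The closed-loop characteristic equation is s² + (3.5 + 9.7·0.36)s + 9.7·2.96 = 0.
That is s² + 6.992s + 28.71 = 0, so ω_n = 5.358 rad/s and ζ = 6.992/(2·5.358) = 0.6524.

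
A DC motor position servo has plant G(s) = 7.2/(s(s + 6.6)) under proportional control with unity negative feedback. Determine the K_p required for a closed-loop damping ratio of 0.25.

Closed-loop characteristic equation: s² + 6.6s + K_p·7.2 = 0.
So ω_n = √(7.2K_p) and 2ζω_n = 6.6, giving ζ = 6.6/(2√(7.2K_p)).
Setting ζ = 0.25: √(7.2K_p) = 6.6/(2·0.25) = 13.2, so K_p = 174.2/7.2 = 24.2.

K_p = 24.2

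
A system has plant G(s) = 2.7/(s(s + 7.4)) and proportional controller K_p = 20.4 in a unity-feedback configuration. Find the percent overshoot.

16.4%

The closed-loop denominator s² + 7.4s + 55.08 gives ω_n = √55.08 = 7.422 and ζ = 7.4/(2ω_n) = 0.4985.
%OS = 100·exp(−πζ/√(1−ζ²)) = 100·exp(−π·0.4985/√0.7515) = 16.4%.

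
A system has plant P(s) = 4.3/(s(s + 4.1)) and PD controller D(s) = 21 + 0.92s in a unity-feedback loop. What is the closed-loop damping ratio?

ζ = 0.424

Forward path: (21 + 0.92s)·4.3/(s(s+4.1)). The closed-loop characteristic equation is s² + (4.1 + 4.3·0.92)s + 4.3·21 = 0.
That is s² + 8.056s + 90.3 = 0, so ω_n = 9.503 rad/s and ζ = 8.056/(2·9.503) = 0.4239.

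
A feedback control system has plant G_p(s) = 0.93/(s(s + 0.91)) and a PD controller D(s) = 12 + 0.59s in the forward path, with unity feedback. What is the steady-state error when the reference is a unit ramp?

The loop has one pole at the origin (type 1). Velocity error constant K_v = lim_{s→0} s·D(s)G_p(s) = 12·0.93/0.91 = 12.26.
Steady-state error to a unit ramp: e_ss = 1/K_v = 0.0815.

0.0815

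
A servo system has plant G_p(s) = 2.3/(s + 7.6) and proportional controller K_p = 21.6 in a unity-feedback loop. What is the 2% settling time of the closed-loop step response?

T_s ≈ 0.0698 s

Closed-loop transfer function: T(s) = K_p·G_p(s)/(1 + K_p·G_p(s)) = 49.68/(s + 7.6 + 49.68) = 49.68/(s + 57.28).
Time constant τ = 1/57.28 = 0.01746 s, so the 2% settling time is about 4τ = 0.0698 s.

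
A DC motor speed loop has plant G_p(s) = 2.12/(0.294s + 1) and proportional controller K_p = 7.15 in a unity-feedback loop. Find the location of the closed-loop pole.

s = -54.96

Closed loop: T(s) = K_p·G_p/(1+K_p·G_p) = 15.16/(0.294s + 1 + 15.16), with pole at s = −(1 + 15.16)/0.294 = −54.96.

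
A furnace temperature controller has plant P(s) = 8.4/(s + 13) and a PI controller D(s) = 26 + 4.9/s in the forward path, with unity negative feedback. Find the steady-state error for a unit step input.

The open loop D(s)P(s) has a pole at the origin (type 1), so the static position error constant is infinite and e_ss = 1/(1+∞) = 0.

0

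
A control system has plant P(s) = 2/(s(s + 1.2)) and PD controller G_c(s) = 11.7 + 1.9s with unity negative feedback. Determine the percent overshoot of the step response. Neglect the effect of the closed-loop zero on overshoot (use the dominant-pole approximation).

Forward path: (11.7 + 1.9s)·2/(s(s+1.2)). The closed-loop characteristic equation is s² + (1.2 + 2·1.9)s + 2·11.7 = 0.
That is s² + 5s + 23.4 = 0, so ω_n = 4.837 rad/s and ζ = 5/(2·4.837) = 0.5168.
%OS = 100·exp(−πζ/√(1−ζ²)) = 15%.

15%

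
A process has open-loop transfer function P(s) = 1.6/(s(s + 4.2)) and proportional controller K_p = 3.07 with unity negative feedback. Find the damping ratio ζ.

ζ = 0.948

The closed-loop denominator is s(s+4.2) + 3.07·1.6 = s² + 4.2s + 4.912.
Matching s² + 2ζω_n s + ω_n²: ω_n = √4.912 = 2.216 rad/s and 2ζω_n = 4.2, so ζ = 4.2/(2·2.216) = 0.948.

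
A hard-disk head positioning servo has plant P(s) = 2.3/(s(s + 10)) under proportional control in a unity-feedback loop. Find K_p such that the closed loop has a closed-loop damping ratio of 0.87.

Closed-loop characteristic equation: s² + 10s + K_p·2.3 = 0.
So ω_n = √(2.3K_p) and 2ζω_n = 10, giving ζ = 10/(2√(2.3K_p)).
Setting ζ = 0.87: √(2.3K_p) = 10/(2·0.87) = 5.747, so K_p = 33.03/2.3 = 14.4.

K_p = 14.4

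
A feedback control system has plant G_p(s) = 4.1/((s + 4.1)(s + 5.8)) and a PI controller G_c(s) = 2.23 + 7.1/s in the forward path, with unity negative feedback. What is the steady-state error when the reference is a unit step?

The open loop G_c(s)G_p(s) has a pole at the origin (type 1), so the static position error constant is infinite and e_ss = 1/(1+∞) = 0.

0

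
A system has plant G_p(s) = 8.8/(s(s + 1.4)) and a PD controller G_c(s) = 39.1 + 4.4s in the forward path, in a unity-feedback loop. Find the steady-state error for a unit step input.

0

The open loop G_c(s)G_p(s) has a pole at the origin (type 1), so the static position error constant is infinite and e_ss = 1/(1+∞) = 0.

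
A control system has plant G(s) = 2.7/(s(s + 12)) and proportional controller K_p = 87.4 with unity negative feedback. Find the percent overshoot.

26.4%

The closed-loop denominator s² + 12s + 236 gives ω_n = √236 = 15.36 and ζ = 12/(2ω_n) = 0.3906.
%OS = 100·exp(−πζ/√(1−ζ²)) = 100·exp(−π·0.3906/√0.8474) = 26.4%.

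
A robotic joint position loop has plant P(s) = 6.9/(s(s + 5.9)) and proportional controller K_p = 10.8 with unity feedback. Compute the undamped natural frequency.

The closed-loop denominator is s(s+5.9) + 10.8·6.9 = s² + 5.9s + 74.52.
So ω_n² = 74.52 ⇒ ω_n = 8.632 rad/s, and ζ = 5.9/(2ω_n) = 0.342.

ω_n = 8.63 rad/s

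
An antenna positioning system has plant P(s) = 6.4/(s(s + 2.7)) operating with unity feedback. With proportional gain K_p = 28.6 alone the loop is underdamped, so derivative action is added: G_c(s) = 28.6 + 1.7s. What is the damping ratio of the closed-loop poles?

ζ = 0.502

Forward path: (28.6 + 1.7s)·6.4/(s(s+2.7)). The closed-loop characteristic equation is s² + (2.7 + 6.4·1.7)s + 6.4·28.6 = 0.
That is s² + 13.58s + 183 = 0, so ω_n = 13.53 rad/s and ζ = 13.58/(2·13.53) = 0.5019.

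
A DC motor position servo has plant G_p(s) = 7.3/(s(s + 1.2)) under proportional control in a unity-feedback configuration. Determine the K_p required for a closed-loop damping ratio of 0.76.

K_p = 0.0854

Closed-loop characteristic equation: s² + 1.2s + K_p·7.3 = 0.
So ω_n = √(7.3K_p) and 2ζω_n = 1.2, giving ζ = 1.2/(2√(7.3K_p)).
Setting ζ = 0.76: √(7.3K_p) = 1.2/(2·0.76) = 0.7895, so K_p = 0.6233/7.3 = 0.0854.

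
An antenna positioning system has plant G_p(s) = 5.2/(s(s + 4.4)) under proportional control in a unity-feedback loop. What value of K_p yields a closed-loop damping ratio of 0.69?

Closed-loop characteristic equation: s² + 4.4s + K_p·5.2 = 0.
So ω_n = √(5.2K_p) and 2ζω_n = 4.4, giving ζ = 4.4/(2√(5.2K_p)).
Setting ζ = 0.69: √(5.2K_p) = 4.4/(2·0.69) = 3.188, so K_p = 10.17/5.2 = 1.95.

K_p = 1.95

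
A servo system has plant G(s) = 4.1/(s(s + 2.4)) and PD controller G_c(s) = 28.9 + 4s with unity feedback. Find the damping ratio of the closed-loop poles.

Forward path: (28.9 + 4s)·4.1/(s(s+2.4)). The closed-loop characteristic equation is s² + (2.4 + 4.1·4)s + 4.1·28.9 = 0.
That is s² + 18.8s + 118.5 = 0, so ω_n = 10.89 rad/s and ζ = 18.8/(2·10.89) = 0.8635.

ζ = 0.864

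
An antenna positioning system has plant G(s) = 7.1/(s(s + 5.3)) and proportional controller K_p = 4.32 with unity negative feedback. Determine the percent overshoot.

18.1%

Closed-loop characteristic equation: s² + 5.3s + 30.67 = 0, so ω_n = 5.538 rad/s and ζ = 5.3/(2·5.538) = 0.4785.
%OS = 100·exp(−πζ/√(1−ζ²)) = 100·exp(−π·0.4785/√0.771) = 18.1%.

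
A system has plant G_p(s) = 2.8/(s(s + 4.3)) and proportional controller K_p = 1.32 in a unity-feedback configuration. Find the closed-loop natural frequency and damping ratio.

ω_n = 1.92 rad/s, ζ = 1.12

The closed-loop denominator is s(s+4.3) + 1.32·2.8 = s² + 4.3s + 3.696.
So ω_n² = 3.696 ⇒ ω_n = 1.922 rad/s, and ζ = 4.3/(2ω_n) = 1.12.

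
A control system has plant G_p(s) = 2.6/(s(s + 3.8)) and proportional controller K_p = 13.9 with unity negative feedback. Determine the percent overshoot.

The closed-loop denominator s² + 3.8s + 36.14 gives ω_n = √36.14 = 6.012 and ζ = 3.8/(2ω_n) = 0.3161.
%OS = 100·exp(−πζ/√(1−ζ²)) = 100·exp(−π·0.3161/√0.9001) = 35.1%.

35.1%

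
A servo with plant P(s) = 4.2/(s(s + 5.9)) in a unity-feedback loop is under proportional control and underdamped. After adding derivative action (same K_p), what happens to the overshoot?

decrease

The derivative term adds K·K_d to the s-coefficient of the characteristic equation, raising 2ζω_n while ω_n is unchanged; ζ increases, so overshoot decreases.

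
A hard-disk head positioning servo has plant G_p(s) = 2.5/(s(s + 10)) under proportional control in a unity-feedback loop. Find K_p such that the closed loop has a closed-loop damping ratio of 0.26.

Closed-loop characteristic equation: s² + 10s + K_p·2.5 = 0.
So ω_n = √(2.5K_p) and 2ζω_n = 10, giving ζ = 10/(2√(2.5K_p)).
Setting ζ = 0.26: √(2.5K_p) = 10/(2·0.26) = 19.23, so K_p = 369.8/2.5 = 148.

K_p = 148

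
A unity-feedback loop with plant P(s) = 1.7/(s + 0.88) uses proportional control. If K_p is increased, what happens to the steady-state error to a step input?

The position error constant K_pos = K_p·P(0) grows with K_p, and e_ss = 1/(1+K_pos) falls.

decrease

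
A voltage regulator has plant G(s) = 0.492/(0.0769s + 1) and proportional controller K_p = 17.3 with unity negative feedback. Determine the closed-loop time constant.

τ = 0.00808 s

Closed loop: T(s) = K_p·G/(1+K_p·G) = 8.512/(0.0769s + 1 + 8.512), with pole at s = −(1 + 8.512)/0.0769 = −123.7.
Closed-loop time constant τ = 1/123.7 = 0.00808 s.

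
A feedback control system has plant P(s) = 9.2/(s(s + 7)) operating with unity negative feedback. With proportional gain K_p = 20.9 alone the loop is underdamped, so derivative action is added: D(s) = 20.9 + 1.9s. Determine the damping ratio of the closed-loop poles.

Forward path: (20.9 + 1.9s)·9.2/(s(s+7)). The closed-loop characteristic equation is s² + (7 + 9.2·1.9)s + 9.2·20.9 = 0.
That is s² + 24.48s + 192.3 = 0, so ω_n = 13.87 rad/s and ζ = 24.48/(2·13.87) = 0.8827.

ζ = 0.883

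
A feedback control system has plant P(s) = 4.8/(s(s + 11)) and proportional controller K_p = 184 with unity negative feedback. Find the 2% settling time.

T_s ≈ 0.727 s

Closed-loop characteristic equation: s² + 11s + 883.2 = 0, so ω_n = 29.72 rad/s and ζ = 11/(2·29.72) = 0.1851.
2% settling time T_s ≈ 4/(ζω_n) = 4/5.5 = 0.727 s.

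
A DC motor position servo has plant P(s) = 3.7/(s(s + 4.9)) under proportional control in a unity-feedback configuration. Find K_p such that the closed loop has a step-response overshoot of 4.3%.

K_p = 3.24

From %OS = 100·exp(−πζ/√(1−ζ²)) = 4.3%, ζ = −ln(0.043)/√(π²+ln²(0.043)) = 0.7077.
Characteristic equation s² + 4.9s + 3.7K_p = 0 gives ζ = 4.9/(2√(3.7K_p)).
Setting ζ = 0.7077: √(3.7K_p) = 4.9/(2·0.7077) = 3.462, so K_p = 11.99/3.7 = 3.24.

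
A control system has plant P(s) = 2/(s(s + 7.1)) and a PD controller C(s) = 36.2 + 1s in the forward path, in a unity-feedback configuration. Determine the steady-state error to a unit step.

0

The open loop C(s)P(s) has a pole at the origin (type 1), so the static position error constant is infinite and e_ss = 1/(1+∞) = 0.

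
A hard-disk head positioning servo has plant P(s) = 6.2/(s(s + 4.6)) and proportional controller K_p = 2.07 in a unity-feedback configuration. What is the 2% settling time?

T_s ≈ 1.74 s

The closed-loop denominator s² + 4.6s + 12.83 gives ω_n = √12.83 = 3.582 and ζ = 4.6/(2ω_n) = 0.642.
2% settling time T_s ≈ 4/(ζω_n) = 4/2.3 = 1.74 s.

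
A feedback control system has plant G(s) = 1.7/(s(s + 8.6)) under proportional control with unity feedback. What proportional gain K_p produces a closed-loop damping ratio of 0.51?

Closed-loop characteristic equation: s² + 8.6s + K_p·1.7 = 0.
So ω_n = √(1.7K_p) and 2ζω_n = 8.6, giving ζ = 8.6/(2√(1.7K_p)).
Setting ζ = 0.51: √(1.7K_p) = 8.6/(2·0.51) = 8.431, so K_p = 71.09/1.7 = 41.8.

K_p = 41.8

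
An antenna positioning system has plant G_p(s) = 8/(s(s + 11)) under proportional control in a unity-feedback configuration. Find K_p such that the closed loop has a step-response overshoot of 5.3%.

K_p = 8.11

From %OS = 100·exp(−πζ/√(1−ζ²)) = 5.3%, ζ = −ln(0.053)/√(π²+ln²(0.053)) = 0.683.
Characteristic equation s² + 11s + 8K_p = 0 gives ζ = 11/(2√(8K_p)).
Setting ζ = 0.683: √(8K_p) = 11/(2·0.683) = 8.053, so K_p = 64.85/8 = 8.11.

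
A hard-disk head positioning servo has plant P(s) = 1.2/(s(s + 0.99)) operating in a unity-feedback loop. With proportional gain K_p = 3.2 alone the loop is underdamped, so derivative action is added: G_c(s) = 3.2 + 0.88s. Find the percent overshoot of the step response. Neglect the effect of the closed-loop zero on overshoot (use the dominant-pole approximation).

14.6%

Forward path: (3.2 + 0.88s)·1.2/(s(s+0.99)). The closed-loop characteristic equation is s² + (0.99 + 1.2·0.88)s + 1.2·3.2 = 0.
That is s² + 2.046s + 3.84 = 0, so ω_n = 1.96 rad/s and ζ = 2.046/(2·1.96) = 0.522.
%OS = 100·exp(−πζ/√(1−ζ²)) = 14.6%.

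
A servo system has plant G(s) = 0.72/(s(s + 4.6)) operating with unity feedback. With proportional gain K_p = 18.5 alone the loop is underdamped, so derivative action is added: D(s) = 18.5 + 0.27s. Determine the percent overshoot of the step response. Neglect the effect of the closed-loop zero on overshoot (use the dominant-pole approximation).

Forward path: (18.5 + 0.27s)·0.72/(s(s+4.6)). The closed-loop characteristic equation is s² + (4.6 + 0.72·0.27)s + 0.72·18.5 = 0.
That is s² + 4.794s + 13.32 = 0, so ω_n = 3.65 rad/s and ζ = 4.794/(2·3.65) = 0.6568.
%OS = 100·exp(−πζ/√(1−ζ²)) = 6.48%.

6.48%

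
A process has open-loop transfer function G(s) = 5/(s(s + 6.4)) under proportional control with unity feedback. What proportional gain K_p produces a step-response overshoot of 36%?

K_p = 21.4

From %OS = 100·exp(−πζ/√(1−ζ²)) = 36%, ζ = −ln(0.36)/√(π²+ln²(0.36)) = 0.3093.
Characteristic equation s² + 6.4s + 5K_p = 0 gives ζ = 6.4/(2√(5K_p)).
Setting ζ = 0.3093: √(5K_p) = 6.4/(2·0.3093) = 10.35, so K_p = 107.1/5 = 21.4.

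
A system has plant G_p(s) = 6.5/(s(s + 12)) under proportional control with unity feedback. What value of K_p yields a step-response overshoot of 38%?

From %OS = 100·exp(−πζ/√(1−ζ²)) = 38%, ζ = −ln(0.38)/√(π²+ln²(0.38)) = 0.2943.
Characteristic equation s² + 12s + 6.5K_p = 0 gives ζ = 12/(2√(6.5K_p)).
Setting ζ = 0.2943: √(6.5K_p) = 12/(2·0.2943) = 20.38, so K_p = 415.5/6.5 = 63.9.

K_p = 63.9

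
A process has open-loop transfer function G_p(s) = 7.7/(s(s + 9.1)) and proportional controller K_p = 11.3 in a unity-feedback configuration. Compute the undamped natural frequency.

The closed-loop denominator is s(s+9.1) + 11.3·7.7 = s² + 9.1s + 87.01.
Matching s² + 2ζω_n s + ω_n²: ω_n = √87.01 = 9.328 rad/s and 2ζω_n = 9.1, so ζ = 9.1/(2·9.328) = 0.488.

ω_n = 9.33 rad/s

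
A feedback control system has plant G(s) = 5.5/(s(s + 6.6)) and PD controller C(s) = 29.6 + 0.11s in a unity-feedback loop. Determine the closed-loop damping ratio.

Forward path: (29.6 + 0.11s)·5.5/(s(s+6.6)). The closed-loop characteristic equation is s² + (6.6 + 5.5·0.11)s + 5.5·29.6 = 0.
That is s² + 7.205s + 162.8 = 0, so ω_n = 12.76 rad/s and ζ = 7.205/(2·12.76) = 0.2823.

ζ = 0.282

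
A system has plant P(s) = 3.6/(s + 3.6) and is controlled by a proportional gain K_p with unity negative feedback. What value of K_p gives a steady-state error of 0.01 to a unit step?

K_p = 99

For a type-0 loop with proportional control, e_ss = 1/(1 + K_p·P(0)).
P(0) = 1. Require 1/(1 + K_p·1) = 0.01, so 1 + 1·K_p = 100.
K_p = (100 − 1)/1 = 99.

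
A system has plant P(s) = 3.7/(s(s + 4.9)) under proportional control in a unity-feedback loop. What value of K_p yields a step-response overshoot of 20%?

K_p = 7.8

From %OS = 100·exp(−πζ/√(1−ζ²)) = 20%, ζ = −ln(0.2)/√(π²+ln²(0.2)) = 0.4559.
Characteristic equation s² + 4.9s + 3.7K_p = 0 gives ζ = 4.9/(2√(3.7K_p)).
Setting ζ = 0.4559: √(3.7K_p) = 4.9/(2·0.4559) = 5.373, so K_p = 28.87/3.7 = 7.8.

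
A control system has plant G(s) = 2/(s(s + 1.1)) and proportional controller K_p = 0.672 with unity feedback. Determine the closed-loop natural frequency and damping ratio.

With unity feedback the closed-loop characteristic equation is s² + 1.1s + 0.672·2 = s² + 1.1s + 1.344 = 0.
Matching s² + 2ζω_n s + ω_n²: ω_n = √1.344 = 1.159 rad/s and 2ζω_n = 1.1, so ζ = 1.1/(2·1.159) = 0.474.

ω_n = 1.16 rad/s, ζ = 0.474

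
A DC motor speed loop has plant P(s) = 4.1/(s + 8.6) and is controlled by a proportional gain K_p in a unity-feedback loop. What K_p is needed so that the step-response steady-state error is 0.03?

K_p = 67.8

The loop is type 0, so e_ss(step) = 1/(1 + K_pos) with K_pos = K_p·P(0).
P(0) = 0.4767. Require 1/(1 + K_p·0.4767) = 0.03, so 1 + 0.4767·K_p = 33.33.
K_p = (33.33 − 1)/0.4767 = 67.8.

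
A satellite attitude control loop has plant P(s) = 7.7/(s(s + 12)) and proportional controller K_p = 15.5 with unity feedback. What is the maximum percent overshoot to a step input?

12.7%

Closed-loop characteristic equation: s² + 12s + 119.4 = 0, so ω_n = 10.92 rad/s and ζ = 12/(2·10.92) = 0.5492.
%OS = 100·exp(−πζ/√(1−ζ²)) = 100·exp(−π·0.5492/√0.6984) = 12.7%.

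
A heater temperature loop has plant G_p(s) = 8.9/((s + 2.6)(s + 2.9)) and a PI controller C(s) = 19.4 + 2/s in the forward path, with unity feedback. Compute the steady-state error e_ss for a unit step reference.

The open loop C(s)G_p(s) has a pole at the origin (type 1), so the static position error constant is infinite and e_ss = 1/(1+∞) = 0.

0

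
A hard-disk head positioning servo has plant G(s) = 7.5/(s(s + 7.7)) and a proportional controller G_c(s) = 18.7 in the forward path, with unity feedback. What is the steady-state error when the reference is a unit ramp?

0.0549

The loop has one pole at the origin (type 1). Velocity error constant K_v = lim_{s→0} s·G_c(s)G(s) = 18.7·7.5/7.7 = 18.21.
Steady-state error to a unit ramp: e_ss = 1/K_v = 0.0549.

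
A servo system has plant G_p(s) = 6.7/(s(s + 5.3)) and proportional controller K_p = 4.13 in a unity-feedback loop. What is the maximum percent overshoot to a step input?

The closed-loop denominator s² + 5.3s + 27.67 gives ω_n = √27.67 = 5.26 and ζ = 5.3/(2ω_n) = 0.5038.
%OS = 100·exp(−πζ/√(1−ζ²)) = 100·exp(−π·0.5038/√0.7462) = 16%.

16%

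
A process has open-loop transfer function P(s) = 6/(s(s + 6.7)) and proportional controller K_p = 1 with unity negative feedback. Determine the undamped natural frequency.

1 + K_p·P(s) = 0 gives s² + 6.7s + 6 = 0.
Matching s² + 2ζω_n s + ω_n²: ω_n = √6 = 2.449 rad/s and 2ζω_n = 6.7, so ζ = 6.7/(2·2.449) = 1.37.

ω_n = 2.45 rad/s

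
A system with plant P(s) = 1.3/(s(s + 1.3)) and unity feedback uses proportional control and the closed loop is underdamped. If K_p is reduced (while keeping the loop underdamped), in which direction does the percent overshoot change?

decrease

ζ = 1.3/(2√(1.3K_p)) rises as K_p falls; higher damping means less overshoot.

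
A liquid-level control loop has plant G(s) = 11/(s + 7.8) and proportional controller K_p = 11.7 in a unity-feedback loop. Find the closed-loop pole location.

s = -136.5

Closed-loop transfer function: T(s) = K_p·G(s)/(1 + K_p·G(s)) = 128.7/(s + 7.8 + 128.7) = 128.7/(s + 136.5).
The closed-loop pole is at s = −136.5.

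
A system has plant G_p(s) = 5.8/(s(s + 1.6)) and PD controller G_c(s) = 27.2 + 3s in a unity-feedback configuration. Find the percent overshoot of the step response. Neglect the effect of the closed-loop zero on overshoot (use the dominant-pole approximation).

Forward path: (27.2 + 3s)·5.8/(s(s+1.6)). The closed-loop characteristic equation is s² + (1.6 + 5.8·3)s + 5.8·27.2 = 0.
That is s² + 19s + 157.8 = 0, so ω_n = 12.56 rad/s and ζ = 19/(2·12.56) = 0.7564.
%OS = 100·exp(−πζ/√(1−ζ²)) = 2.65%.

2.65%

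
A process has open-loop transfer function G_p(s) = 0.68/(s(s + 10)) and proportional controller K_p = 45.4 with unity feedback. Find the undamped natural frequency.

ω_n = 5.56 rad/s

With unity feedback the closed-loop characteristic equation is s² + 10s + 45.4·0.68 = s² + 10s + 30.87 = 0.
Matching s² + 2ζω_n s + ω_n²: ω_n = √30.87 = 5.556 rad/s and 2ζω_n = 10, so ζ = 10/(2·5.556) = 0.9.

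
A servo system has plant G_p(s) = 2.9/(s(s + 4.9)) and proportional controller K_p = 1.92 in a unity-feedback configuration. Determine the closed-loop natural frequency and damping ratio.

With unity feedback the closed-loop characteristic equation is s² + 4.9s + 1.92·2.9 = s² + 4.9s + 5.568 = 0.
So ω_n² = 5.568 ⇒ ω_n = 2.36 rad/s, and ζ = 4.9/(2ω_n) = 1.04.

ω_n = 2.36 rad/s, ζ = 1.04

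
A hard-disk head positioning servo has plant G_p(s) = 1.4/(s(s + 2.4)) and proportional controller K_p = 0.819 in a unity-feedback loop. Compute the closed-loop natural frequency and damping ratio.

1 + K_p·G_p(s) = 0 gives s² + 2.4s + 1.147 = 0.
So ω_n² = 1.147 ⇒ ω_n = 1.071 rad/s, and ζ = 2.4/(2ω_n) = 1.12.

ω_n = 1.07 rad/s, ζ = 1.12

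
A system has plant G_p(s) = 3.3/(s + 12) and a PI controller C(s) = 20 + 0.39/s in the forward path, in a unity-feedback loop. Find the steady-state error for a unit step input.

0

The open loop C(s)G_p(s) has a pole at the origin (type 1), so the static position error constant is infinite and e_ss = 1/(1+∞) = 0.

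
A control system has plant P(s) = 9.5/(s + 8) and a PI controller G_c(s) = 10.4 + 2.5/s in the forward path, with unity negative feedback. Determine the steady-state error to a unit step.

The open loop G_c(s)P(s) has a pole at the origin (type 1), so the static position error constant is infinite and e_ss = 1/(1+∞) = 0.

0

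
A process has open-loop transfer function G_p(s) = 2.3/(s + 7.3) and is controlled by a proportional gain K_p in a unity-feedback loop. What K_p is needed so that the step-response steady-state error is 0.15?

Steady-state error for a unit step on this type-0 loop is 1/(1 + K_p·G_p(0)).
G_p(0) = 0.3151. Require 1/(1 + K_p·0.3151) = 0.15, so 1 + 0.3151·K_p = 6.667.
K_p = (6.667 − 1)/0.3151 = 18.

K_p = 18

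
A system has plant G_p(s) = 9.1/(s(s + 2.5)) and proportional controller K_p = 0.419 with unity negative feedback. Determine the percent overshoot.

The closed-loop denominator s² + 2.5s + 3.813 gives ω_n = √3.813 = 1.953 and ζ = 2.5/(2ω_n) = 0.6402.
%OS = 100·exp(−πζ/√(1−ζ²)) = 100·exp(−π·0.6402/√0.5902) = 7.3%.

7.3%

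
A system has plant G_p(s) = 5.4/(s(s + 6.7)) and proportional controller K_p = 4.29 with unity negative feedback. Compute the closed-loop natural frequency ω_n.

ω_n = 4.81 rad/s

1 + K_p·G_p(s) = 0 gives s² + 6.7s + 23.17 = 0.
Matching s² + 2ζω_n s + ω_n²: ω_n = √23.17 = 4.813 rad/s and 2ζω_n = 6.7, so ζ = 6.7/(2·4.813) = 0.696.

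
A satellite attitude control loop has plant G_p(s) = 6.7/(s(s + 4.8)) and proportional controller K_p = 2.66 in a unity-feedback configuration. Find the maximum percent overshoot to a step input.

11.4%

Closed-loop characteristic equation: s² + 4.8s + 17.82 = 0, so ω_n = 4.222 rad/s and ζ = 4.8/(2·4.222) = 0.5685.
%OS = 100·exp(−πζ/√(1−ζ²)) = 100·exp(−π·0.5685/√0.6768) = 11.4%.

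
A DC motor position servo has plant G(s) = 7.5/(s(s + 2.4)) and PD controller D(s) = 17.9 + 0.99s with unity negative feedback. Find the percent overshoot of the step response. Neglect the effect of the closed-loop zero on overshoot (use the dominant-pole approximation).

23%

Forward path: (17.9 + 0.99s)·7.5/(s(s+2.4)). The closed-loop characteristic equation is s² + (2.4 + 7.5·0.99)s + 7.5·17.9 = 0.
That is s² + 9.825s + 134.2 = 0, so ω_n = 11.59 rad/s and ζ = 9.825/(2·11.59) = 0.424.
%OS = 100·exp(−πζ/√(1−ζ²)) = 23%.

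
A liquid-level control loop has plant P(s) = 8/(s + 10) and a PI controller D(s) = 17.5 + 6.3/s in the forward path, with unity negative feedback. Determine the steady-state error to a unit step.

The open loop D(s)P(s) has a pole at the origin (type 1), so the static position error constant is infinite and e_ss = 1/(1+∞) = 0.

0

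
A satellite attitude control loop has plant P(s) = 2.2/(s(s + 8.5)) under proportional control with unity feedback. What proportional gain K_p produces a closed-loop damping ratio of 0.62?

K_p = 21.4

Closed-loop characteristic equation: s² + 8.5s + K_p·2.2 = 0.
So ω_n = √(2.2K_p) and 2ζω_n = 8.5, giving ζ = 8.5/(2√(2.2K_p)).
Setting ζ = 0.62: √(2.2K_p) = 8.5/(2·0.62) = 6.855, so K_p = 46.99/2.2 = 21.4.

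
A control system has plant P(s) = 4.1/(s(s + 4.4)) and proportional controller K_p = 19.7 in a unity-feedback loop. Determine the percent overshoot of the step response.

45.2%

The closed-loop denominator s² + 4.4s + 80.77 gives ω_n = √80.77 = 8.987 and ζ = 4.4/(2ω_n) = 0.2448.
%OS = 100·exp(−πζ/√(1−ζ²)) = 100·exp(−π·0.2448/√0.9401) = 45.2%.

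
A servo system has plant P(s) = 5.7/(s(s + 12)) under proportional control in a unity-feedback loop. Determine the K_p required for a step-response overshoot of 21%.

From %OS = 100·exp(−πζ/√(1−ζ²)) = 21%, ζ = −ln(0.21)/√(π²+ln²(0.21)) = 0.4449.
Characteristic equation s² + 12s + 5.7K_p = 0 gives ζ = 12/(2√(5.7K_p)).
Setting ζ = 0.4449: √(5.7K_p) = 12/(2·0.4449) = 13.49, so K_p = 181.9/5.7 = 31.9.

K_p = 31.9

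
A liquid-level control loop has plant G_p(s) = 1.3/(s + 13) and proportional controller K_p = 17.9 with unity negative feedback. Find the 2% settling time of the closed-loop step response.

T_s ≈ 0.11 s

Closed-loop transfer function: T(s) = K_p·G_p(s)/(1 + K_p·G_p(s)) = 23.27/(s + 13 + 23.27) = 23.27/(s + 36.27).
Time constant τ = 1/36.27 = 0.02757 s, so the 2% settling time is about 4τ = 0.11 s.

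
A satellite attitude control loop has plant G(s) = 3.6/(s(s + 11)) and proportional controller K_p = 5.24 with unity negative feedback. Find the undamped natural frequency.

ω_n = 4.34 rad/s

The closed-loop denominator is s(s+11) + 5.24·3.6 = s² + 11s + 18.86.
So ω_n² = 18.86 ⇒ ω_n = 4.343 rad/s, and ζ = 11/(2ω_n) = 1.27.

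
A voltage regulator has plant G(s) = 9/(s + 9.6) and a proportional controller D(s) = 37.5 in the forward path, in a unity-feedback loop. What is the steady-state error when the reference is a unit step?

0.0277

The loop is type 0. Static position error constant K_pos = D(0)·G(0) = 37.5·0.9375 = 35.16.
Steady-state error to a unit step: e_ss = 1/(1+K_pos) = 1/36.16 = 0.0277.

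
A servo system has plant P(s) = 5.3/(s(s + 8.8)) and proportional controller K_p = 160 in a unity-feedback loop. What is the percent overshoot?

Closed-loop characteristic equation: s² + 8.8s + 848 = 0, so ω_n = 29.12 rad/s and ζ = 8.8/(2·29.12) = 0.1511.
%OS = 100·exp(−πζ/√(1−ζ²)) = 100·exp(−π·0.1511/√0.9772) = 61.9%.

61.9%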